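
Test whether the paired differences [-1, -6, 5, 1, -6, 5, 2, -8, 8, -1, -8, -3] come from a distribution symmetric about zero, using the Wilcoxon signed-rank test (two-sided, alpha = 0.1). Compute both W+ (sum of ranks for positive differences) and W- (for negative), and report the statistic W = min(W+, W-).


Step 1: Drop any zero differences (none here) and take |d_i|.
|d| = [1, 6, 5, 1, 6, 5, 2, 8, 8, 1, 8, 3]
Step 2: Midrank |d_i| (ties get averaged ranks).
ranks: |1|->2, |6|->8.5, |5|->6.5, |1|->2, |6|->8.5, |5|->6.5, |2|->4, |8|->11, |8|->11, |1|->2, |8|->11, |3|->5
Step 3: Attach original signs; sum ranks with positive sign and with negative sign.
W+ = 6.5 + 2 + 6.5 + 4 + 11 = 30
W- = 2 + 8.5 + 8.5 + 11 + 2 + 11 + 5 = 48
(Check: W+ + W- = 78 should equal n(n+1)/2 = 78.)
Step 4: Test statistic W = min(W+, W-) = 30.
Step 5: Ties in |d|, so use the tie-corrected normal approximation.
        E[W] = n(n+1)/4 = 12*13/4 = 39.
        Tie groups: |d|=1 (t=3), |d|=5 (t=2), |d|=6 (t=2), |d|=8 (t=3); sum(t^3 - t) = 60.
        Var[W] = n(n+1)(2n+1)/24 - sum(t^3-t)/48 = 3900/24 - 60/48 = 161.25.
        z = (W - E[W]) / sqrt(Var[W]) = (30 - 39) / 12.6984 = -0.7087.
        Two-sided p = 2*Phi(z) = 0.478480.
Step 6: alpha = 0.1. fail to reject H0.

W+ = 30, W- = 48, W = min = 30, p = 0.478480, fail to reject H0.


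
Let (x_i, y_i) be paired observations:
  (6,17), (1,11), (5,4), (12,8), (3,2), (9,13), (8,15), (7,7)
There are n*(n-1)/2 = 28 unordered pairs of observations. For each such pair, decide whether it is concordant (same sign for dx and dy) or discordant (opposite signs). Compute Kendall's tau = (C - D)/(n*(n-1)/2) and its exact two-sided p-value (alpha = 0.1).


Step 1: Enumerate the 28 unordered pairs (i,j) with i<j and classify each by sign(x_j-x_i) * sign(y_j-y_i).
  (1,2):dx=-5,dy=-6->C; (1,3):dx=-1,dy=-13->C; (1,4):dx=+6,dy=-9->D; (1,5):dx=-3,dy=-15->C
  (1,6):dx=+3,dy=-4->D; (1,7):dx=+2,dy=-2->D; (1,8):dx=+1,dy=-10->D; (2,3):dx=+4,dy=-7->D
  (2,4):dx=+11,dy=-3->D; (2,5):dx=+2,dy=-9->D; (2,6):dx=+8,dy=+2->C; (2,7):dx=+7,dy=+4->C
  (2,8):dx=+6,dy=-4->D; (3,4):dx=+7,dy=+4->C; (3,5):dx=-2,dy=-2->C; (3,6):dx=+4,dy=+9->C
  (3,7):dx=+3,dy=+11->C; (3,8):dx=+2,dy=+3->C; (4,5):dx=-9,dy=-6->C; (4,6):dx=-3,dy=+5->D
  (4,7):dx=-4,dy=+7->D; (4,8):dx=-5,dy=-1->C; (5,6):dx=+6,dy=+11->C; (5,7):dx=+5,dy=+13->C
  (5,8):dx=+4,dy=+5->C; (6,7):dx=-1,dy=+2->D; (6,8):dx=-2,dy=-6->C; (7,8):dx=-1,dy=-8->C
Step 2: C = 17, D = 11, total pairs = 28.
Step 3: tau = (C - D)/(n(n-1)/2) = (17 - 11)/28 = 0.214286.
Step 4: Exact two-sided p-value (enumerate n! = 40320 permutations of y under H0): p = 0.548413.
Step 5: alpha = 0.1. fail to reject H0.

tau_b = 0.2143 (C=17, D=11), p = 0.548413, fail to reject H0.


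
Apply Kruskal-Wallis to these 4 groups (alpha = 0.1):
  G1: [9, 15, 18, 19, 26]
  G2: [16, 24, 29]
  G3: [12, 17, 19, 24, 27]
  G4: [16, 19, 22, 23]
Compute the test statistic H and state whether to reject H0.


Step 1: Combine all N = 17 observations and assign midranks.
sorted (value, group, rank): (9,G1,1), (12,G3,2), (15,G1,3), (16,G2,4.5), (16,G4,4.5), (17,G3,6), (18,G1,7), (19,G1,9), (19,G3,9), (19,G4,9), (22,G4,11), (23,G4,12), (24,G2,13.5), (24,G3,13.5), (26,G1,15), (27,G3,16), (29,G2,17)
Step 2: Sum ranks within each group.
R_1 = 35 (n_1 = 5)
R_2 = 35 (n_2 = 3)
R_3 = 46.5 (n_3 = 5)
R_4 = 36.5 (n_4 = 4)
Step 3: H = 12/(N(N+1)) * sum(R_i^2/n_i) - 3(N+1)
     = 12/(17*18) * (35^2/5 + 35^2/3 + 46.5^2/5 + 36.5^2/4) - 3*18
     = 0.039216 * 1418.85 - 54
     = 1.641013.
Step 4: Ties present; correction factor C = 1 - 36/(17^3 - 17) = 0.992647. Corrected H = 1.641013 / 0.992647 = 1.653169.
Step 5: Under H0, H ~ chi^2(3); p-value = 0.647395.
Step 6: alpha = 0.1. fail to reject H0.

H = 1.6532, df = 3, p = 0.647395, fail to reject H0.


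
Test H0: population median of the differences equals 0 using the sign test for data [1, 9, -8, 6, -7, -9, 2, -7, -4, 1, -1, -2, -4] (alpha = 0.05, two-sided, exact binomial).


Step 1: Discard zero differences. Original n = 13; n_eff = number of nonzero differences = 13.
Nonzero differences (with sign): +1, +9, -8, +6, -7, -9, +2, -7, -4, +1, -1, -2, -4
Step 2: Count signs: positive = 5, negative = 8.
Step 3: Under H0: P(positive) = 0.5, so the number of positives S ~ Bin(13, 0.5).
Step 4: Two-sided exact p-value = sum of Bin(13,0.5) probabilities at or below the observed probability = 0.581055.
Step 5: alpha = 0.05. fail to reject H0.

n_eff = 13, pos = 5, neg = 8, p = 0.581055, fail to reject H0.


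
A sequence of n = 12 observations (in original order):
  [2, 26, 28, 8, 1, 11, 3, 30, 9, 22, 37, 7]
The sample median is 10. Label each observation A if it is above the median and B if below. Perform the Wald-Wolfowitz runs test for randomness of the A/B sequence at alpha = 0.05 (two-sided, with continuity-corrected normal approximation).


Step 1: Compute median = 10; label A = above, B = below.
Labels in order: BAABBABABAAB  (n_A = 6, n_B = 6)
Step 2: Count runs R = 9.
Step 3: Under H0 (random ordering), E[R] = 2*n_A*n_B/(n_A+n_B) + 1 = 2*6*6/12 + 1 = 7.0000.
        Var[R] = 2*n_A*n_B*(2*n_A*n_B - n_A - n_B) / ((n_A+n_B)^2 * (n_A+n_B-1)) = 4320/1584 = 2.7273.
        SD[R] = 1.6514.
Step 4: Continuity-corrected z = (R - 0.5 - E[R]) / SD[R] = (9 - 0.5 - 7.0000) / 1.6514 = 0.9083.
Step 5: Two-sided p-value via normal approximation = 2*(1 - Phi(|z|)) = 0.363722.
Step 6: alpha = 0.05. fail to reject H0.

R = 9, z = 0.9083, p = 0.363722, fail to reject H0.


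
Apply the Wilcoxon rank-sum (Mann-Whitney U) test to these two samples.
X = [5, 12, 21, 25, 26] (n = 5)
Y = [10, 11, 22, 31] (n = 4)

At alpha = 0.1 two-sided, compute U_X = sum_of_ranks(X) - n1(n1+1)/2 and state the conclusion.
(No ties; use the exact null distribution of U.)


Step 1: Combine and sort all 9 observations; assign midranks.
sorted (value, group): (5,X), (10,Y), (11,Y), (12,X), (21,X), (22,Y), (25,X), (26,X), (31,Y)
ranks: 5->1, 10->2, 11->3, 12->4, 21->5, 22->6, 25->7, 26->8, 31->9
Step 2: Rank sum for X: R1 = 1 + 4 + 5 + 7 + 8 = 25.
Step 3: U_X = R1 - n1(n1+1)/2 = 25 - 5*6/2 = 25 - 15 = 10.
       U_Y = n1*n2 - U_X = 20 - 10 = 10.
Step 4: No ties, so the exact null distribution of U (based on enumerating the C(9,5) = 126 equally likely rank assignments) gives the two-sided p-value.
Step 5: p-value = 1.000000; compare to alpha = 0.1. fail to reject H0.

U_X = 10, p = 1.000000, fail to reject H0 at alpha = 0.1.


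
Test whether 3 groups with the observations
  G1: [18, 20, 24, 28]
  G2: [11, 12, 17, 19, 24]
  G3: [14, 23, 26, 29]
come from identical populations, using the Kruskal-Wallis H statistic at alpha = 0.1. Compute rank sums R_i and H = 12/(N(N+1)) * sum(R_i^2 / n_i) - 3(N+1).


Step 1: Combine all N = 13 observations and assign midranks.
sorted (value, group, rank): (11,G2,1), (12,G2,2), (14,G3,3), (17,G2,4), (18,G1,5), (19,G2,6), (20,G1,7), (23,G3,8), (24,G1,9.5), (24,G2,9.5), (26,G3,11), (28,G1,12), (29,G3,13)
Step 2: Sum ranks within each group.
R_1 = 33.5 (n_1 = 4)
R_2 = 22.5 (n_2 = 5)
R_3 = 35 (n_3 = 4)
Step 3: H = 12/(N(N+1)) * sum(R_i^2/n_i) - 3(N+1)
     = 12/(13*14) * (33.5^2/4 + 22.5^2/5 + 35^2/4) - 3*14
     = 0.065934 * 688.062 - 42
     = 3.366758.
Step 4: Ties present; correction factor C = 1 - 6/(13^3 - 13) = 0.997253. Corrected H = 3.366758 / 0.997253 = 3.376033.
Step 5: Under H0, H ~ chi^2(2); p-value = 0.184886.
Step 6: alpha = 0.1. fail to reject H0.

H = 3.3760, df = 2, p = 0.184886, fail to reject H0.


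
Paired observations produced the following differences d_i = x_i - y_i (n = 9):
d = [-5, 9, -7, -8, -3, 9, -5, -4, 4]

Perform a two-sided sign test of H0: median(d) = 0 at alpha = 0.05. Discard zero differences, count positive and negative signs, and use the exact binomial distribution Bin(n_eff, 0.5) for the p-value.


Step 1: Discard zero differences. Original n = 9; n_eff = number of nonzero differences = 9.
Nonzero differences (with sign): -5, +9, -7, -8, -3, +9, -5, -4, +4
Step 2: Count signs: positive = 3, negative = 6.
Step 3: Under H0: P(positive) = 0.5, so the number of positives S ~ Bin(9, 0.5).
Step 4: Two-sided exact p-value = sum of Bin(9,0.5) probabilities at or below the observed probability = 0.507812.
Step 5: alpha = 0.05. fail to reject H0.

n_eff = 9, pos = 3, neg = 6, p = 0.507812, fail to reject H0.


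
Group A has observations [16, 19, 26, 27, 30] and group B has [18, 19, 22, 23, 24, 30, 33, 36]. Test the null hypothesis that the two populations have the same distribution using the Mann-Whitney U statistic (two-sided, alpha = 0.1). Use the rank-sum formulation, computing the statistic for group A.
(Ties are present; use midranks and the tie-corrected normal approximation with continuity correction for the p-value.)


Step 1: Combine and sort all 13 observations; assign midranks.
sorted (value, group): (16,X), (18,Y), (19,X), (19,Y), (22,Y), (23,Y), (24,Y), (26,X), (27,X), (30,X), (30,Y), (33,Y), (36,Y)
ranks: 16->1, 18->2, 19->3.5, 19->3.5, 22->5, 23->6, 24->7, 26->8, 27->9, 30->10.5, 30->10.5, 33->12, 36->13
Step 2: Rank sum for X: R1 = 1 + 3.5 + 8 + 9 + 10.5 = 32.
Step 3: U_X = R1 - n1(n1+1)/2 = 32 - 5*6/2 = 32 - 15 = 17.
       U_Y = n1*n2 - U_X = 40 - 17 = 23.
Step 4: Ties are present, so use the tie-corrected normal approximation (with continuity correction) for the p-value.
Step 5: p-value = 0.713640; compare to alpha = 0.1. fail to reject H0.

U_X = 17, p = 0.713640, fail to reject H0 at alpha = 0.1.


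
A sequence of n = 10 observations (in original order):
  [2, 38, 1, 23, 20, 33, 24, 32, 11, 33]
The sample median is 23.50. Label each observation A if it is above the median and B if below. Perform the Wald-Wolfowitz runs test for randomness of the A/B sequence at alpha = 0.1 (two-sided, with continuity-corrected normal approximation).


Step 1: Compute median = 23.50; label A = above, B = below.
Labels in order: BABBBAAABA  (n_A = 5, n_B = 5)
Step 2: Count runs R = 6.
Step 3: Under H0 (random ordering), E[R] = 2*n_A*n_B/(n_A+n_B) + 1 = 2*5*5/10 + 1 = 6.0000.
        Var[R] = 2*n_A*n_B*(2*n_A*n_B - n_A - n_B) / ((n_A+n_B)^2 * (n_A+n_B-1)) = 2000/900 = 2.2222.
        SD[R] = 1.4907.
Step 4: R = E[R], so z = 0 with no continuity correction.
Step 5: Two-sided p-value via normal approximation = 2*(1 - Phi(|z|)) = 1.000000.
Step 6: alpha = 0.1. fail to reject H0.

R = 6, z = 0.0000, p = 1.000000, fail to reject H0.


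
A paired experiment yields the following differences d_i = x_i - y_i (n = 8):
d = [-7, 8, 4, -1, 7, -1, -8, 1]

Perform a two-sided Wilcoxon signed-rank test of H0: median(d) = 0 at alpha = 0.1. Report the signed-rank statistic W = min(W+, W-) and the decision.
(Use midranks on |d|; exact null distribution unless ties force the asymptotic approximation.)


Step 1: Drop any zero differences (none here) and take |d_i|.
|d| = [7, 8, 4, 1, 7, 1, 8, 1]
Step 2: Midrank |d_i| (ties get averaged ranks).
ranks: |7|->5.5, |8|->7.5, |4|->4, |1|->2, |7|->5.5, |1|->2, |8|->7.5, |1|->2
Step 3: Attach original signs; sum ranks with positive sign and with negative sign.
W+ = 7.5 + 4 + 5.5 + 2 = 19
W- = 5.5 + 2 + 2 + 7.5 = 17
(Check: W+ + W- = 36 should equal n(n+1)/2 = 36.)
Step 4: Test statistic W = min(W+, W-) = 17.
Step 5: Ties in |d|, so use the tie-corrected normal approximation.
        E[W] = n(n+1)/4 = 8*9/4 = 18.
        Tie groups: |d|=1 (t=3), |d|=7 (t=2), |d|=8 (t=2); sum(t^3 - t) = 36.
        Var[W] = n(n+1)(2n+1)/24 - sum(t^3-t)/48 = 1224/24 - 36/48 = 50.25.
        z = (W - E[W]) / sqrt(Var[W]) = (17 - 18) / 7.0887 = -0.1411.
        Two-sided p = 2*Phi(z) = 0.887815.
Step 6: alpha = 0.1. fail to reject H0.

W+ = 19, W- = 17, W = min = 17, p = 0.887815, fail to reject H0.


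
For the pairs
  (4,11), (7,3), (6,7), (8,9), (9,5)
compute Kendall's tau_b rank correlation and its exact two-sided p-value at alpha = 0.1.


Step 1: Enumerate the 10 unordered pairs (i,j) with i<j and classify each by sign(x_j-x_i) * sign(y_j-y_i).
  (1,2):dx=+3,dy=-8->D; (1,3):dx=+2,dy=-4->D; (1,4):dx=+4,dy=-2->D; (1,5):dx=+5,dy=-6->D
  (2,3):dx=-1,dy=+4->D; (2,4):dx=+1,dy=+6->C; (2,5):dx=+2,dy=+2->C; (3,4):dx=+2,dy=+2->C
  (3,5):dx=+3,dy=-2->D; (4,5):dx=+1,dy=-4->D
Step 2: C = 3, D = 7, total pairs = 10.
Step 3: tau = (C - D)/(n(n-1)/2) = (3 - 7)/10 = -0.400000.
Step 4: Exact two-sided p-value (enumerate n! = 120 permutations of y under H0): p = 0.483333.
Step 5: alpha = 0.1. fail to reject H0.

tau_b = -0.4000 (C=3, D=7), p = 0.483333, fail to reject H0.


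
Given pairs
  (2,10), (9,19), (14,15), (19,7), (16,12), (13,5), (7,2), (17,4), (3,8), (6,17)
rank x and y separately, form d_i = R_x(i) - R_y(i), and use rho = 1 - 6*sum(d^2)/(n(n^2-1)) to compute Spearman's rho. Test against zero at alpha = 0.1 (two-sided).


Step 1: Rank x and y separately (midranks; no ties here).
rank(x): 2->1, 9->5, 14->7, 19->10, 16->8, 13->6, 7->4, 17->9, 3->2, 6->3
rank(y): 10->6, 19->10, 15->8, 7->4, 12->7, 5->3, 2->1, 4->2, 8->5, 17->9
Step 2: d_i = R_x(i) - R_y(i); compute d_i^2.
  (1-6)^2=25, (5-10)^2=25, (7-8)^2=1, (10-4)^2=36, (8-7)^2=1, (6-3)^2=9, (4-1)^2=9, (9-2)^2=49, (2-5)^2=9, (3-9)^2=36
sum(d^2) = 200.
Step 3: rho = 1 - 6*200 / (10*(10^2 - 1)) = 1 - 1200/990 = -0.212121.
Step 4: Under H0, t = rho * sqrt((n-2)/(1-rho^2)) = -0.6139 ~ t(8).
Step 5: Two-sided p-value from the t-distribution with 8 df = 0.556306.
Step 6: alpha = 0.1. fail to reject H0.

rho = -0.2121, p = 0.556306, fail to reject H0 at alpha = 0.1.


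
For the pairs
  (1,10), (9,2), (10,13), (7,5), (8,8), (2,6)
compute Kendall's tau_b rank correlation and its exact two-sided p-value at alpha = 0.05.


Step 1: Enumerate the 15 unordered pairs (i,j) with i<j and classify each by sign(x_j-x_i) * sign(y_j-y_i).
  (1,2):dx=+8,dy=-8->D; (1,3):dx=+9,dy=+3->C; (1,4):dx=+6,dy=-5->D; (1,5):dx=+7,dy=-2->D
  (1,6):dx=+1,dy=-4->D; (2,3):dx=+1,dy=+11->C; (2,4):dx=-2,dy=+3->D; (2,5):dx=-1,dy=+6->D
  (2,6):dx=-7,dy=+4->D; (3,4):dx=-3,dy=-8->C; (3,5):dx=-2,dy=-5->C; (3,6):dx=-8,dy=-7->C
  (4,5):dx=+1,dy=+3->C; (4,6):dx=-5,dy=+1->D; (5,6):dx=-6,dy=-2->C
Step 2: C = 7, D = 8, total pairs = 15.
Step 3: tau = (C - D)/(n(n-1)/2) = (7 - 8)/15 = -0.066667.
Step 4: Exact two-sided p-value (enumerate n! = 720 permutations of y under H0): p = 1.000000.
Step 5: alpha = 0.05. fail to reject H0.

tau_b = -0.0667 (C=7, D=8), p = 1.000000, fail to reject H0.


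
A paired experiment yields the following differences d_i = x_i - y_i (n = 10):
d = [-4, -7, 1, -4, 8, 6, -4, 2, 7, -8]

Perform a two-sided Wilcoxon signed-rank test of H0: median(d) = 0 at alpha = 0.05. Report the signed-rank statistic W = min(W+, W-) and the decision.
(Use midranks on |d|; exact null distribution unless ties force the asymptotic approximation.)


Step 1: Drop any zero differences (none here) and take |d_i|.
|d| = [4, 7, 1, 4, 8, 6, 4, 2, 7, 8]
Step 2: Midrank |d_i| (ties get averaged ranks).
ranks: |4|->4, |7|->7.5, |1|->1, |4|->4, |8|->9.5, |6|->6, |4|->4, |2|->2, |7|->7.5, |8|->9.5
Step 3: Attach original signs; sum ranks with positive sign and with negative sign.
W+ = 1 + 9.5 + 6 + 2 + 7.5 = 26
W- = 4 + 7.5 + 4 + 4 + 9.5 = 29
(Check: W+ + W- = 55 should equal n(n+1)/2 = 55.)
Step 4: Test statistic W = min(W+, W-) = 26.
Step 5: Ties in |d|, so use the tie-corrected normal approximation.
        E[W] = n(n+1)/4 = 10*11/4 = 27.5.
        Tie groups: |d|=4 (t=3), |d|=7 (t=2), |d|=8 (t=2); sum(t^3 - t) = 36.
        Var[W] = n(n+1)(2n+1)/24 - sum(t^3-t)/48 = 2310/24 - 36/48 = 95.5.
        z = (W - E[W]) / sqrt(Var[W]) = (26 - 27.5) / 9.7724 = -0.1535.
        Two-sided p = 2*Phi(z) = 0.878009.
Step 6: alpha = 0.05. fail to reject H0.

W+ = 26, W- = 29, W = min = 26, p = 0.878009, fail to reject H0.


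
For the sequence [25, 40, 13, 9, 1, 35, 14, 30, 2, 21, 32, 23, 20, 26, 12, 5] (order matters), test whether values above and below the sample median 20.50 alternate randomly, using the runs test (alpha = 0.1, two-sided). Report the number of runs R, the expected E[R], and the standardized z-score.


Step 1: Compute median = 20.50; label A = above, B = below.
Labels in order: AABBBABABAAABABB  (n_A = 8, n_B = 8)
Step 2: Count runs R = 10.
Step 3: Under H0 (random ordering), E[R] = 2*n_A*n_B/(n_A+n_B) + 1 = 2*8*8/16 + 1 = 9.0000.
        Var[R] = 2*n_A*n_B*(2*n_A*n_B - n_A - n_B) / ((n_A+n_B)^2 * (n_A+n_B-1)) = 14336/3840 = 3.7333.
        SD[R] = 1.9322.
Step 4: Continuity-corrected z = (R - 0.5 - E[R]) / SD[R] = (10 - 0.5 - 9.0000) / 1.9322 = 0.2588.
Step 5: Two-sided p-value via normal approximation = 2*(1 - Phi(|z|)) = 0.795809.
Step 6: alpha = 0.1. fail to reject H0.

R = 10, z = 0.2588, p = 0.795809, fail to reject H0.


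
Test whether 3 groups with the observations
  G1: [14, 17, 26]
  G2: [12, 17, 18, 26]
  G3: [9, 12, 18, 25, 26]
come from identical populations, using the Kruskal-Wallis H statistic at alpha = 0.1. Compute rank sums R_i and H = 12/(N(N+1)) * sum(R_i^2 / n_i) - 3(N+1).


Step 1: Combine all N = 12 observations and assign midranks.
sorted (value, group, rank): (9,G3,1), (12,G2,2.5), (12,G3,2.5), (14,G1,4), (17,G1,5.5), (17,G2,5.5), (18,G2,7.5), (18,G3,7.5), (25,G3,9), (26,G1,11), (26,G2,11), (26,G3,11)
Step 2: Sum ranks within each group.
R_1 = 20.5 (n_1 = 3)
R_2 = 26.5 (n_2 = 4)
R_3 = 31 (n_3 = 5)
Step 3: H = 12/(N(N+1)) * sum(R_i^2/n_i) - 3(N+1)
     = 12/(12*13) * (20.5^2/3 + 26.5^2/4 + 31^2/5) - 3*13
     = 0.076923 * 507.846 - 39
     = 0.065064.
Step 4: Ties present; correction factor C = 1 - 42/(12^3 - 12) = 0.975524. Corrected H = 0.065064 / 0.975524 = 0.066697.
Step 5: Under H0, H ~ chi^2(2); p-value = 0.967202.
Step 6: alpha = 0.1. fail to reject H0.

H = 0.0667, df = 2, p = 0.967202, fail to reject H0.


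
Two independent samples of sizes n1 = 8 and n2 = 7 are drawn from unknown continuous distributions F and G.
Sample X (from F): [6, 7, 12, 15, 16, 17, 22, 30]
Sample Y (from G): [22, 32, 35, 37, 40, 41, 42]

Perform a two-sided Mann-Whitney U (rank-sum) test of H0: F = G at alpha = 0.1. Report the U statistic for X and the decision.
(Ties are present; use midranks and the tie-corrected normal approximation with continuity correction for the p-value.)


Step 1: Combine and sort all 15 observations; assign midranks.
sorted (value, group): (6,X), (7,X), (12,X), (15,X), (16,X), (17,X), (22,X), (22,Y), (30,X), (32,Y), (35,Y), (37,Y), (40,Y), (41,Y), (42,Y)
ranks: 6->1, 7->2, 12->3, 15->4, 16->5, 17->6, 22->7.5, 22->7.5, 30->9, 32->10, 35->11, 37->12, 40->13, 41->14, 42->15
Step 2: Rank sum for X: R1 = 1 + 2 + 3 + 4 + 5 + 6 + 7.5 + 9 = 37.5.
Step 3: U_X = R1 - n1(n1+1)/2 = 37.5 - 8*9/2 = 37.5 - 36 = 1.5.
       U_Y = n1*n2 - U_X = 56 - 1.5 = 54.5.
Step 4: Ties are present, so use the tie-corrected normal approximation (with continuity correction) for the p-value.
Step 5: p-value = 0.002599; compare to alpha = 0.1. reject H0.

U_X = 1.5, p = 0.002599, reject H0 at alpha = 0.1.


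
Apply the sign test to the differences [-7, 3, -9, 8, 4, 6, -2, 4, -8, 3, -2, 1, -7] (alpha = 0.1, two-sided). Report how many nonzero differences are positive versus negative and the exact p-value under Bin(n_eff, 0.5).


Step 1: Discard zero differences. Original n = 13; n_eff = number of nonzero differences = 13.
Nonzero differences (with sign): -7, +3, -9, +8, +4, +6, -2, +4, -8, +3, -2, +1, -7
Step 2: Count signs: positive = 7, negative = 6.
Step 3: Under H0: P(positive) = 0.5, so the number of positives S ~ Bin(13, 0.5).
Step 4: Two-sided exact p-value = sum of Bin(13,0.5) probabilities at or below the observed probability = 1.000000.
Step 5: alpha = 0.1. fail to reject H0.

n_eff = 13, pos = 7, neg = 6, p = 1.000000, fail to reject H0.


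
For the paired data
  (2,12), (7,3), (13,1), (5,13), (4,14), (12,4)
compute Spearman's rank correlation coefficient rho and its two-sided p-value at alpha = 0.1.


Step 1: Rank x and y separately (midranks; no ties here).
rank(x): 2->1, 7->4, 13->6, 5->3, 4->2, 12->5
rank(y): 12->4, 3->2, 1->1, 13->5, 14->6, 4->3
Step 2: d_i = R_x(i) - R_y(i); compute d_i^2.
  (1-4)^2=9, (4-2)^2=4, (6-1)^2=25, (3-5)^2=4, (2-6)^2=16, (5-3)^2=4
sum(d^2) = 62.
Step 3: rho = 1 - 6*62 / (6*(6^2 - 1)) = 1 - 372/210 = -0.771429.
Step 4: Under H0, t = rho * sqrt((n-2)/(1-rho^2)) = -2.4247 ~ t(4).
Step 5: Two-sided p-value from the t-distribution with 4 df = 0.072397.
Step 6: alpha = 0.1. reject H0.

rho = -0.7714, p = 0.072397, reject H0 at alpha = 0.1.


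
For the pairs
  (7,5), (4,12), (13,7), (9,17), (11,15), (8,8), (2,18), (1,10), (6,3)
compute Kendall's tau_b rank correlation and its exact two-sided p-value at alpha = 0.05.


Step 1: Enumerate the 36 unordered pairs (i,j) with i<j and classify each by sign(x_j-x_i) * sign(y_j-y_i).
  (1,2):dx=-3,dy=+7->D; (1,3):dx=+6,dy=+2->C; (1,4):dx=+2,dy=+12->C; (1,5):dx=+4,dy=+10->C
  (1,6):dx=+1,dy=+3->C; (1,7):dx=-5,dy=+13->D; (1,8):dx=-6,dy=+5->D; (1,9):dx=-1,dy=-2->C
  (2,3):dx=+9,dy=-5->D; (2,4):dx=+5,dy=+5->C; (2,5):dx=+7,dy=+3->C; (2,6):dx=+4,dy=-4->D
  (2,7):dx=-2,dy=+6->D; (2,8):dx=-3,dy=-2->C; (2,9):dx=+2,dy=-9->D; (3,4):dx=-4,dy=+10->D
  (3,5):dx=-2,dy=+8->D; (3,6):dx=-5,dy=+1->D; (3,7):dx=-11,dy=+11->D; (3,8):dx=-12,dy=+3->D
  (3,9):dx=-7,dy=-4->C; (4,5):dx=+2,dy=-2->D; (4,6):dx=-1,dy=-9->C; (4,7):dx=-7,dy=+1->D
  (4,8):dx=-8,dy=-7->C; (4,9):dx=-3,dy=-14->C; (5,6):dx=-3,dy=-7->C; (5,7):dx=-9,dy=+3->D
  (5,8):dx=-10,dy=-5->C; (5,9):dx=-5,dy=-12->C; (6,7):dx=-6,dy=+10->D; (6,8):dx=-7,dy=+2->D
  (6,9):dx=-2,dy=-5->C; (7,8):dx=-1,dy=-8->C; (7,9):dx=+4,dy=-15->D; (8,9):dx=+5,dy=-7->D
Step 2: C = 17, D = 19, total pairs = 36.
Step 3: tau = (C - D)/(n(n-1)/2) = (17 - 19)/36 = -0.055556.
Step 4: Exact two-sided p-value (enumerate n! = 362880 permutations of y under H0): p = 0.919455.
Step 5: alpha = 0.05. fail to reject H0.

tau_b = -0.0556 (C=17, D=19), p = 0.919455, fail to reject H0.


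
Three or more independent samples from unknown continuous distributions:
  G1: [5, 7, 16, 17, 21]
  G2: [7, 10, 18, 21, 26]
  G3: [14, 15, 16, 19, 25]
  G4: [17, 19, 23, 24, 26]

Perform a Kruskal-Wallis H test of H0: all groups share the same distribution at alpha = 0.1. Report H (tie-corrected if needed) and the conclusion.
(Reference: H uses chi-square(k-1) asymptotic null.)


Step 1: Combine all N = 20 observations and assign midranks.
sorted (value, group, rank): (5,G1,1), (7,G1,2.5), (7,G2,2.5), (10,G2,4), (14,G3,5), (15,G3,6), (16,G1,7.5), (16,G3,7.5), (17,G1,9.5), (17,G4,9.5), (18,G2,11), (19,G3,12.5), (19,G4,12.5), (21,G1,14.5), (21,G2,14.5), (23,G4,16), (24,G4,17), (25,G3,18), (26,G2,19.5), (26,G4,19.5)
Step 2: Sum ranks within each group.
R_1 = 35 (n_1 = 5)
R_2 = 51.5 (n_2 = 5)
R_3 = 49 (n_3 = 5)
R_4 = 74.5 (n_4 = 5)
Step 3: H = 12/(N(N+1)) * sum(R_i^2/n_i) - 3(N+1)
     = 12/(20*21) * (35^2/5 + 51.5^2/5 + 49^2/5 + 74.5^2/5) - 3*21
     = 0.028571 * 2365.7 - 63
     = 4.591429.
Step 4: Ties present; correction factor C = 1 - 36/(20^3 - 20) = 0.995489. Corrected H = 4.591429 / 0.995489 = 4.612236.
Step 5: Under H0, H ~ chi^2(3); p-value = 0.202495.
Step 6: alpha = 0.1. fail to reject H0.

H = 4.6122, df = 3, p = 0.202495, fail to reject H0.


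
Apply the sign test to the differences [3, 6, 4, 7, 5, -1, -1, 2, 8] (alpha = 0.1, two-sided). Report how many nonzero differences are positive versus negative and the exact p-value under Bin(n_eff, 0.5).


Step 1: Discard zero differences. Original n = 9; n_eff = number of nonzero differences = 9.
Nonzero differences (with sign): +3, +6, +4, +7, +5, -1, -1, +2, +8
Step 2: Count signs: positive = 7, negative = 2.
Step 3: Under H0: P(positive) = 0.5, so the number of positives S ~ Bin(9, 0.5).
Step 4: Two-sided exact p-value = sum of Bin(9,0.5) probabilities at or below the observed probability = 0.179688.
Step 5: alpha = 0.1. fail to reject H0.

n_eff = 9, pos = 7, neg = 2, p = 0.179688, fail to reject H0.


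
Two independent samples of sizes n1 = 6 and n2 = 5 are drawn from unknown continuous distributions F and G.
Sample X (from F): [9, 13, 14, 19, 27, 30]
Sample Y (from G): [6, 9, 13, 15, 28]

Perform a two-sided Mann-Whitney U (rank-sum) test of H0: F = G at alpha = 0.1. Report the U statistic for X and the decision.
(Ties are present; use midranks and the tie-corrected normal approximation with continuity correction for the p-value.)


Step 1: Combine and sort all 11 observations; assign midranks.
sorted (value, group): (6,Y), (9,X), (9,Y), (13,X), (13,Y), (14,X), (15,Y), (19,X), (27,X), (28,Y), (30,X)
ranks: 6->1, 9->2.5, 9->2.5, 13->4.5, 13->4.5, 14->6, 15->7, 19->8, 27->9, 28->10, 30->11
Step 2: Rank sum for X: R1 = 2.5 + 4.5 + 6 + 8 + 9 + 11 = 41.
Step 3: U_X = R1 - n1(n1+1)/2 = 41 - 6*7/2 = 41 - 21 = 20.
       U_Y = n1*n2 - U_X = 30 - 20 = 10.
Step 4: Ties are present, so use the tie-corrected normal approximation (with continuity correction) for the p-value.
Step 5: p-value = 0.409176; compare to alpha = 0.1. fail to reject H0.

U_X = 20, p = 0.409176, fail to reject H0 at alpha = 0.1.


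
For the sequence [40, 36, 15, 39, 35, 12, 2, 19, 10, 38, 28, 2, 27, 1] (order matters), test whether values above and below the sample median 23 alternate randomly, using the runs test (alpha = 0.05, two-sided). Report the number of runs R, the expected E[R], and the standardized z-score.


Step 1: Compute median = 23; label A = above, B = below.
Labels in order: AABAABBBBAABAB  (n_A = 7, n_B = 7)
Step 2: Count runs R = 8.
Step 3: Under H0 (random ordering), E[R] = 2*n_A*n_B/(n_A+n_B) + 1 = 2*7*7/14 + 1 = 8.0000.
        Var[R] = 2*n_A*n_B*(2*n_A*n_B - n_A - n_B) / ((n_A+n_B)^2 * (n_A+n_B-1)) = 8232/2548 = 3.2308.
        SD[R] = 1.7974.
Step 4: R = E[R], so z = 0 with no continuity correction.
Step 5: Two-sided p-value via normal approximation = 2*(1 - Phi(|z|)) = 1.000000.
Step 6: alpha = 0.05. fail to reject H0.

R = 8, z = 0.0000, p = 1.000000, fail to reject H0.


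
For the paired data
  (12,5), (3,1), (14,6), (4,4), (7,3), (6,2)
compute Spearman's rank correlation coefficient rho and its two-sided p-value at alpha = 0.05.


Step 1: Rank x and y separately (midranks; no ties here).
rank(x): 12->5, 3->1, 14->6, 4->2, 7->4, 6->3
rank(y): 5->5, 1->1, 6->6, 4->4, 3->3, 2->2
Step 2: d_i = R_x(i) - R_y(i); compute d_i^2.
  (5-5)^2=0, (1-1)^2=0, (6-6)^2=0, (2-4)^2=4, (4-3)^2=1, (3-2)^2=1
sum(d^2) = 6.
Step 3: rho = 1 - 6*6 / (6*(6^2 - 1)) = 1 - 36/210 = 0.828571.
Step 4: Under H0, t = rho * sqrt((n-2)/(1-rho^2)) = 2.9598 ~ t(4).
Step 5: Two-sided p-value from the t-distribution with 4 df = 0.041563.
Step 6: alpha = 0.05. reject H0.

rho = 0.8286, p = 0.041563, reject H0 at alpha = 0.05.


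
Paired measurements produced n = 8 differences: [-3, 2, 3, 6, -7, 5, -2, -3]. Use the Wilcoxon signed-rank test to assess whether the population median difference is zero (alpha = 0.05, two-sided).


Step 1: Drop any zero differences (none here) and take |d_i|.
|d| = [3, 2, 3, 6, 7, 5, 2, 3]
Step 2: Midrank |d_i| (ties get averaged ranks).
ranks: |3|->4, |2|->1.5, |3|->4, |6|->7, |7|->8, |5|->6, |2|->1.5, |3|->4
Step 3: Attach original signs; sum ranks with positive sign and with negative sign.
W+ = 1.5 + 4 + 7 + 6 = 18.5
W- = 4 + 8 + 1.5 + 4 = 17.5
(Check: W+ + W- = 36 should equal n(n+1)/2 = 36.)
Step 4: Test statistic W = min(W+, W-) = 17.5.
Step 5: Ties in |d|, so use the tie-corrected normal approximation.
        E[W] = n(n+1)/4 = 8*9/4 = 18.
        Tie groups: |d|=2 (t=2), |d|=3 (t=3); sum(t^3 - t) = 30.
        Var[W] = n(n+1)(2n+1)/24 - sum(t^3-t)/48 = 1224/24 - 30/48 = 50.375.
        z = (W - E[W]) / sqrt(Var[W]) = (17.5 - 18) / 7.0975 = -0.0704.
        Two-sided p = 2*Phi(z) = 0.943838.
Step 6: alpha = 0.05. fail to reject H0.

W+ = 18.5, W- = 17.5, W = min = 17.5, p = 0.943838, fail to reject H0.


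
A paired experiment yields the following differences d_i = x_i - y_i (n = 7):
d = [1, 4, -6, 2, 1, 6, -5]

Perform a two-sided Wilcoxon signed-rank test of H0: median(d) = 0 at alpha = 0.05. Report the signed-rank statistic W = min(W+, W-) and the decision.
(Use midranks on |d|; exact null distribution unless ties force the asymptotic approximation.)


Step 1: Drop any zero differences (none here) and take |d_i|.
|d| = [1, 4, 6, 2, 1, 6, 5]
Step 2: Midrank |d_i| (ties get averaged ranks).
ranks: |1|->1.5, |4|->4, |6|->6.5, |2|->3, |1|->1.5, |6|->6.5, |5|->5
Step 3: Attach original signs; sum ranks with positive sign and with negative sign.
W+ = 1.5 + 4 + 3 + 1.5 + 6.5 = 16.5
W- = 6.5 + 5 = 11.5
(Check: W+ + W- = 28 should equal n(n+1)/2 = 28.)
Step 4: Test statistic W = min(W+, W-) = 11.5.
Step 5: Ties in |d|, so use the tie-corrected normal approximation.
        E[W] = n(n+1)/4 = 7*8/4 = 14.
        Tie groups: |d|=1 (t=2), |d|=6 (t=2); sum(t^3 - t) = 12.
        Var[W] = n(n+1)(2n+1)/24 - sum(t^3-t)/48 = 840/24 - 12/48 = 34.75.
        z = (W - E[W]) / sqrt(Var[W]) = (11.5 - 14) / 5.8949 = -0.4241.
        Two-sided p = 2*Phi(z) = 0.671497.
Step 6: alpha = 0.05. fail to reject H0.

W+ = 16.5, W- = 11.5, W = min = 11.5, p = 0.671497, fail to reject H0.


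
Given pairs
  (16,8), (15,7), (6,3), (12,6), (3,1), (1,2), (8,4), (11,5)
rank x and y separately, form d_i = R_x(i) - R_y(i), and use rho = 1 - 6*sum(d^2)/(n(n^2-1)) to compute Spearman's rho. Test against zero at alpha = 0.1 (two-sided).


Step 1: Rank x and y separately (midranks; no ties here).
rank(x): 16->8, 15->7, 6->3, 12->6, 3->2, 1->1, 8->4, 11->5
rank(y): 8->8, 7->7, 3->3, 6->6, 1->1, 2->2, 4->4, 5->5
Step 2: d_i = R_x(i) - R_y(i); compute d_i^2.
  (8-8)^2=0, (7-7)^2=0, (3-3)^2=0, (6-6)^2=0, (2-1)^2=1, (1-2)^2=1, (4-4)^2=0, (5-5)^2=0
sum(d^2) = 2.
Step 3: rho = 1 - 6*2 / (8*(8^2 - 1)) = 1 - 12/504 = 0.976190.
Step 4: Under H0, t = rho * sqrt((n-2)/(1-rho^2)) = 11.0235 ~ t(6).
Step 5: Two-sided p-value from the t-distribution with 6 df = 0.000033.
Step 6: alpha = 0.1. reject H0.

rho = 0.9762, p = 0.000033, reject H0 at alpha = 0.1.


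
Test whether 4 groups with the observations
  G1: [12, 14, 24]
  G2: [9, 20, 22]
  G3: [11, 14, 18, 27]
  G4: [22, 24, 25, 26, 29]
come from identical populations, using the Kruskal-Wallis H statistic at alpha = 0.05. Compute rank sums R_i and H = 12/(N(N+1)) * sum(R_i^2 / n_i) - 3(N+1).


Step 1: Combine all N = 15 observations and assign midranks.
sorted (value, group, rank): (9,G2,1), (11,G3,2), (12,G1,3), (14,G1,4.5), (14,G3,4.5), (18,G3,6), (20,G2,7), (22,G2,8.5), (22,G4,8.5), (24,G1,10.5), (24,G4,10.5), (25,G4,12), (26,G4,13), (27,G3,14), (29,G4,15)
Step 2: Sum ranks within each group.
R_1 = 18 (n_1 = 3)
R_2 = 16.5 (n_2 = 3)
R_3 = 26.5 (n_3 = 4)
R_4 = 59 (n_4 = 5)
Step 3: H = 12/(N(N+1)) * sum(R_i^2/n_i) - 3(N+1)
     = 12/(15*16) * (18^2/3 + 16.5^2/3 + 26.5^2/4 + 59^2/5) - 3*16
     = 0.050000 * 1070.51 - 48
     = 5.525625.
Step 4: Ties present; correction factor C = 1 - 18/(15^3 - 15) = 0.994643. Corrected H = 5.525625 / 0.994643 = 5.555386.
Step 5: Under H0, H ~ chi^2(3); p-value = 0.135363.
Step 6: alpha = 0.05. fail to reject H0.

H = 5.5554, df = 3, p = 0.135363, fail to reject H0.


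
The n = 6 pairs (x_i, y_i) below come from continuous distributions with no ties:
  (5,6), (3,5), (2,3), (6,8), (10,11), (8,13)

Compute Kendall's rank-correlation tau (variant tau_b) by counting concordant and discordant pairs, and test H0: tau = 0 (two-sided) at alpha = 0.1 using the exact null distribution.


Step 1: Enumerate the 15 unordered pairs (i,j) with i<j and classify each by sign(x_j-x_i) * sign(y_j-y_i).
  (1,2):dx=-2,dy=-1->C; (1,3):dx=-3,dy=-3->C; (1,4):dx=+1,dy=+2->C; (1,5):dx=+5,dy=+5->C
  (1,6):dx=+3,dy=+7->C; (2,3):dx=-1,dy=-2->C; (2,4):dx=+3,dy=+3->C; (2,5):dx=+7,dy=+6->C
  (2,6):dx=+5,dy=+8->C; (3,4):dx=+4,dy=+5->C; (3,5):dx=+8,dy=+8->C; (3,6):dx=+6,dy=+10->C
  (4,5):dx=+4,dy=+3->C; (4,6):dx=+2,dy=+5->C; (5,6):dx=-2,dy=+2->D
Step 2: C = 14, D = 1, total pairs = 15.
Step 3: tau = (C - D)/(n(n-1)/2) = (14 - 1)/15 = 0.866667.
Step 4: Exact two-sided p-value (enumerate n! = 720 permutations of y under H0): p = 0.016667.
Step 5: alpha = 0.1. reject H0.

tau_b = 0.8667 (C=14, D=1), p = 0.016667, reject H0.


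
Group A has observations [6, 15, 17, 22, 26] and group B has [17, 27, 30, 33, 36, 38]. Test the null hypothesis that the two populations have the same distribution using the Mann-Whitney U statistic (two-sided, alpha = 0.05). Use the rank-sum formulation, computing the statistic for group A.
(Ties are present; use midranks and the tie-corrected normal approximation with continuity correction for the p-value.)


Step 1: Combine and sort all 11 observations; assign midranks.
sorted (value, group): (6,X), (15,X), (17,X), (17,Y), (22,X), (26,X), (27,Y), (30,Y), (33,Y), (36,Y), (38,Y)
ranks: 6->1, 15->2, 17->3.5, 17->3.5, 22->5, 26->6, 27->7, 30->8, 33->9, 36->10, 38->11
Step 2: Rank sum for X: R1 = 1 + 2 + 3.5 + 5 + 6 = 17.5.
Step 3: U_X = R1 - n1(n1+1)/2 = 17.5 - 5*6/2 = 17.5 - 15 = 2.5.
       U_Y = n1*n2 - U_X = 30 - 2.5 = 27.5.
Step 4: Ties are present, so use the tie-corrected normal approximation (with continuity correction) for the p-value.
Step 5: p-value = 0.028100; compare to alpha = 0.05. reject H0.

U_X = 2.5, p = 0.028100, reject H0 at alpha = 0.05.


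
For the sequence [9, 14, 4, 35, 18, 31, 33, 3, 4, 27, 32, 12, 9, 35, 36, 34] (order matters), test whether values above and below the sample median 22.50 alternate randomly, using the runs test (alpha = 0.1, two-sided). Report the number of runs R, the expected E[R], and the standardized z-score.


Step 1: Compute median = 22.50; label A = above, B = below.
Labels in order: BBBABAABBAABBAAA  (n_A = 8, n_B = 8)
Step 2: Count runs R = 8.
Step 3: Under H0 (random ordering), E[R] = 2*n_A*n_B/(n_A+n_B) + 1 = 2*8*8/16 + 1 = 9.0000.
        Var[R] = 2*n_A*n_B*(2*n_A*n_B - n_A - n_B) / ((n_A+n_B)^2 * (n_A+n_B-1)) = 14336/3840 = 3.7333.
        SD[R] = 1.9322.
Step 4: Continuity-corrected z = (R + 0.5 - E[R]) / SD[R] = (8 + 0.5 - 9.0000) / 1.9322 = -0.2588.
Step 5: Two-sided p-value via normal approximation = 2*(1 - Phi(|z|)) = 0.795809.
Step 6: alpha = 0.1. fail to reject H0.

R = 8, z = -0.2588, p = 0.795809, fail to reject H0.


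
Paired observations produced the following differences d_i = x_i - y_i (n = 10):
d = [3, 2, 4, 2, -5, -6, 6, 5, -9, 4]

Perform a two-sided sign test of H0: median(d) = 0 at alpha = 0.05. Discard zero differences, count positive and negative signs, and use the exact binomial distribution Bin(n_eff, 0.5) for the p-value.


Step 1: Discard zero differences. Original n = 10; n_eff = number of nonzero differences = 10.
Nonzero differences (with sign): +3, +2, +4, +2, -5, -6, +6, +5, -9, +4
Step 2: Count signs: positive = 7, negative = 3.
Step 3: Under H0: P(positive) = 0.5, so the number of positives S ~ Bin(10, 0.5).
Step 4: Two-sided exact p-value = sum of Bin(10,0.5) probabilities at or below the observed probability = 0.343750.
Step 5: alpha = 0.05. fail to reject H0.

n_eff = 10, pos = 7, neg = 3, p = 0.343750, fail to reject H0.


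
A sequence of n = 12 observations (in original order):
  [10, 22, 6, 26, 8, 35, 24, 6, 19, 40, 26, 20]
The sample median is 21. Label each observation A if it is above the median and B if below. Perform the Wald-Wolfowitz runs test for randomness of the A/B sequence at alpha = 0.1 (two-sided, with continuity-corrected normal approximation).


Step 1: Compute median = 21; label A = above, B = below.
Labels in order: BABABAABBAAB  (n_A = 6, n_B = 6)
Step 2: Count runs R = 9.
Step 3: Under H0 (random ordering), E[R] = 2*n_A*n_B/(n_A+n_B) + 1 = 2*6*6/12 + 1 = 7.0000.
        Var[R] = 2*n_A*n_B*(2*n_A*n_B - n_A - n_B) / ((n_A+n_B)^2 * (n_A+n_B-1)) = 4320/1584 = 2.7273.
        SD[R] = 1.6514.
Step 4: Continuity-corrected z = (R - 0.5 - E[R]) / SD[R] = (9 - 0.5 - 7.0000) / 1.6514 = 0.9083.
Step 5: Two-sided p-value via normal approximation = 2*(1 - Phi(|z|)) = 0.363722.
Step 6: alpha = 0.1. fail to reject H0.

R = 9, z = 0.9083, p = 0.363722, fail to reject H0.


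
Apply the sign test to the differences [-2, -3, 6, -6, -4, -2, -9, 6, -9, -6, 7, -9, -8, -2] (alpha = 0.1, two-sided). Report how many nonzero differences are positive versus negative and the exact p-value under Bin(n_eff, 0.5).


Step 1: Discard zero differences. Original n = 14; n_eff = number of nonzero differences = 14.
Nonzero differences (with sign): -2, -3, +6, -6, -4, -2, -9, +6, -9, -6, +7, -9, -8, -2
Step 2: Count signs: positive = 3, negative = 11.
Step 3: Under H0: P(positive) = 0.5, so the number of positives S ~ Bin(14, 0.5).
Step 4: Two-sided exact p-value = sum of Bin(14,0.5) probabilities at or below the observed probability = 0.057373.
Step 5: alpha = 0.1. reject H0.

n_eff = 14, pos = 3, neg = 11, p = 0.057373, reject H0.


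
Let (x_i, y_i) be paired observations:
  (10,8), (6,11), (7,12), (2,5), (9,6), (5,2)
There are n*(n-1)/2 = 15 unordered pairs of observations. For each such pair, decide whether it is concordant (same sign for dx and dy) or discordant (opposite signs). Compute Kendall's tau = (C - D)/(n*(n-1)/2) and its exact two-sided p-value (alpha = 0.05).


Step 1: Enumerate the 15 unordered pairs (i,j) with i<j and classify each by sign(x_j-x_i) * sign(y_j-y_i).
  (1,2):dx=-4,dy=+3->D; (1,3):dx=-3,dy=+4->D; (1,4):dx=-8,dy=-3->C; (1,5):dx=-1,dy=-2->C
  (1,6):dx=-5,dy=-6->C; (2,3):dx=+1,dy=+1->C; (2,4):dx=-4,dy=-6->C; (2,5):dx=+3,dy=-5->D
  (2,6):dx=-1,dy=-9->C; (3,4):dx=-5,dy=-7->C; (3,5):dx=+2,dy=-6->D; (3,6):dx=-2,dy=-10->C
  (4,5):dx=+7,dy=+1->C; (4,6):dx=+3,dy=-3->D; (5,6):dx=-4,dy=-4->C
Step 2: C = 10, D = 5, total pairs = 15.
Step 3: tau = (C - D)/(n(n-1)/2) = (10 - 5)/15 = 0.333333.
Step 4: Exact two-sided p-value (enumerate n! = 720 permutations of y under H0): p = 0.469444.
Step 5: alpha = 0.05. fail to reject H0.

tau_b = 0.3333 (C=10, D=5), p = 0.469444, fail to reject H0.


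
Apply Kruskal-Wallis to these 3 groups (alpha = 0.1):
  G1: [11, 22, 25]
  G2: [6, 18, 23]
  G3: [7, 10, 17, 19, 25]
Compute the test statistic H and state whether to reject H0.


Step 1: Combine all N = 11 observations and assign midranks.
sorted (value, group, rank): (6,G2,1), (7,G3,2), (10,G3,3), (11,G1,4), (17,G3,5), (18,G2,6), (19,G3,7), (22,G1,8), (23,G2,9), (25,G1,10.5), (25,G3,10.5)
Step 2: Sum ranks within each group.
R_1 = 22.5 (n_1 = 3)
R_2 = 16 (n_2 = 3)
R_3 = 27.5 (n_3 = 5)
Step 3: H = 12/(N(N+1)) * sum(R_i^2/n_i) - 3(N+1)
     = 12/(11*12) * (22.5^2/3 + 16^2/3 + 27.5^2/5) - 3*12
     = 0.090909 * 405.333 - 36
     = 0.848485.
Step 4: Ties present; correction factor C = 1 - 6/(11^3 - 11) = 0.995455. Corrected H = 0.848485 / 0.995455 = 0.852359.
Step 5: Under H0, H ~ chi^2(2); p-value = 0.652999.
Step 6: alpha = 0.1. fail to reject H0.

H = 0.8524, df = 2, p = 0.652999, fail to reject H0.


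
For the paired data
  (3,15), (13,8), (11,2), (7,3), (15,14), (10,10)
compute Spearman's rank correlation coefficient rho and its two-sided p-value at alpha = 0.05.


Step 1: Rank x and y separately (midranks; no ties here).
rank(x): 3->1, 13->5, 11->4, 7->2, 15->6, 10->3
rank(y): 15->6, 8->3, 2->1, 3->2, 14->5, 10->4
Step 2: d_i = R_x(i) - R_y(i); compute d_i^2.
  (1-6)^2=25, (5-3)^2=4, (4-1)^2=9, (2-2)^2=0, (6-5)^2=1, (3-4)^2=1
sum(d^2) = 40.
Step 3: rho = 1 - 6*40 / (6*(6^2 - 1)) = 1 - 240/210 = -0.142857.
Step 4: Under H0, t = rho * sqrt((n-2)/(1-rho^2)) = -0.2887 ~ t(4).
Step 5: Two-sided p-value from the t-distribution with 4 df = 0.787172.
Step 6: alpha = 0.05. fail to reject H0.

rho = -0.1429, p = 0.787172, fail to reject H0 at alpha = 0.05.


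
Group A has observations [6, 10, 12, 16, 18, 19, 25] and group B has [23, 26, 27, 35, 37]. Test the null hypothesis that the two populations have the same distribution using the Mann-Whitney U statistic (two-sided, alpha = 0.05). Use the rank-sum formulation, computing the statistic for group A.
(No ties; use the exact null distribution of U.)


Step 1: Combine and sort all 12 observations; assign midranks.
sorted (value, group): (6,X), (10,X), (12,X), (16,X), (18,X), (19,X), (23,Y), (25,X), (26,Y), (27,Y), (35,Y), (37,Y)
ranks: 6->1, 10->2, 12->3, 16->4, 18->5, 19->6, 23->7, 25->8, 26->9, 27->10, 35->11, 37->12
Step 2: Rank sum for X: R1 = 1 + 2 + 3 + 4 + 5 + 6 + 8 = 29.
Step 3: U_X = R1 - n1(n1+1)/2 = 29 - 7*8/2 = 29 - 28 = 1.
       U_Y = n1*n2 - U_X = 35 - 1 = 34.
Step 4: No ties, so the exact null distribution of U (based on enumerating the C(12,7) = 792 equally likely rank assignments) gives the two-sided p-value.
Step 5: p-value = 0.005051; compare to alpha = 0.05. reject H0.

U_X = 1, p = 0.005051, reject H0 at alpha = 0.05.


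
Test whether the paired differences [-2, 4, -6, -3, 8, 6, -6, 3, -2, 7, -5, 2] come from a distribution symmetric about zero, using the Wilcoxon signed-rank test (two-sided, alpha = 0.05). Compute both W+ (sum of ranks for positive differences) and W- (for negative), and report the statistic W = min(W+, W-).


Step 1: Drop any zero differences (none here) and take |d_i|.
|d| = [2, 4, 6, 3, 8, 6, 6, 3, 2, 7, 5, 2]
Step 2: Midrank |d_i| (ties get averaged ranks).
ranks: |2|->2, |4|->6, |6|->9, |3|->4.5, |8|->12, |6|->9, |6|->9, |3|->4.5, |2|->2, |7|->11, |5|->7, |2|->2
Step 3: Attach original signs; sum ranks with positive sign and with negative sign.
W+ = 6 + 12 + 9 + 4.5 + 11 + 2 = 44.5
W- = 2 + 9 + 4.5 + 9 + 2 + 7 = 33.5
(Check: W+ + W- = 78 should equal n(n+1)/2 = 78.)
Step 4: Test statistic W = min(W+, W-) = 33.5.
Step 5: Ties in |d|, so use the tie-corrected normal approximation.
        E[W] = n(n+1)/4 = 12*13/4 = 39.
        Tie groups: |d|=2 (t=3), |d|=3 (t=2), |d|=6 (t=3); sum(t^3 - t) = 54.
        Var[W] = n(n+1)(2n+1)/24 - sum(t^3-t)/48 = 3900/24 - 54/48 = 161.375.
        z = (W - E[W]) / sqrt(Var[W]) = (33.5 - 39) / 12.7033 = -0.4330.
        Two-sided p = 2*Phi(z) = 0.665046.
Step 6: alpha = 0.05. fail to reject H0.

W+ = 44.5, W- = 33.5, W = min = 33.5, p = 0.665046, fail to reject H0.
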